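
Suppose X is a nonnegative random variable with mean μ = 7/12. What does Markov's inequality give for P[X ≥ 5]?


μ = E[X] = 7/12, a = 5.
Markov: P[X ≥ 5] ≤ μ/a = (7/12)/5 = 7/60.
Numerically: ≈ 0.1167.
(Since a = 5 > μ = 0.5833, the bound 7/60 is < 1 and informative.)

P[X ≥ 5] ≤ 7/60 ≈ 0.1167.


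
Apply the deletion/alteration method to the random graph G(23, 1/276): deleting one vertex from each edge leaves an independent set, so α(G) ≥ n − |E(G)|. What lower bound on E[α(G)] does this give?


E[|E(G)|] = C(23, 2)·p = 253 · (1/276) = 11/12.
E[α(G)] ≥ n − E[|E(G)|] = 23 − 11/12 = 265/12.
Numerically: ≈ 22.0833.
(This is only a lower bound; the true E[α(G)] may be larger.)

E[α(G)] ≥ 265/12 ≈ 22.0833.


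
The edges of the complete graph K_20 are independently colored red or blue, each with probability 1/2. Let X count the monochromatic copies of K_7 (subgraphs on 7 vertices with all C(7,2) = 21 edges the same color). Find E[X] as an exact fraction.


Let X = Σ_S X_S over the C(20, 7) = 77520 subsets S of size 7, where X_S = 1 if the K_7 on S is monochromatic.
For a fixed S, the K_7 on S has C(7, 2) = 21 edges. P[all 21 edges red] = (1/2)^21, and likewise for blue, so P[monochromatic] = 2·(1/2)^21 = 2^{1 − 21} = 1/1048576.
Summing: E[X] = C(20, 7) · 2^{1 − 21} = 77520 · 1/1048576 = 4845/65536.
Numerically: E[X] ≈ 0.073929.

E[X] = C(20,7)·2^(1−C(7,2)) = 4845/65536 ≈ 0.073929.


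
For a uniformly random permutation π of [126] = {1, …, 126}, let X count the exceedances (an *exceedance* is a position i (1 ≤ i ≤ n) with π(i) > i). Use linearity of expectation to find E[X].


Write X = Σ_{i=1}^{126} X_i, where X_i = 1_{π(i) > i}.
For each fixed i, π(i) is uniform over {1, …, 126} (marginal of a uniform permutation), so P[π(i) > i] = (n − i)/n. Summing: Σ_{i=1}^{126} (n − i)/n = (0 + 1 + … + 125)/126 = 126(126 − 1)/(2·126) = (126 − 1)/2.
Hence E[X] = Σ_{i=1}^{126} (126 − i)/126 = 125/2 ≈ 62.5000.

E[X] = 125/2 = 62.5000.


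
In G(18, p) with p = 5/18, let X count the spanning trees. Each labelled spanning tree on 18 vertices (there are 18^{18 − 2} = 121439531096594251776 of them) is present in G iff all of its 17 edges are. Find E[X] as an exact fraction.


K_18 has 18^{18 − 2} = 121439531096594251776 labelled spanning trees.
For each such spanning tree H, let X_H = 1 if all 17 edges of H are present in G. Then P[X_H = 1] = p^{17} = (5/18)^{17} = 762939453125/2185911559738696531968.
By linearity: E[X] = Σ_H E[X_H] = 121439531096594251776 · p^{17} = 121439531096594251776 · 762939453125/2185911559738696531968 = 762939453125/18.
Numerically: E[X] ≈ 4.23855e+10.

E[X] = 121439531096594251776 · (5/18)^{17} = 762939453125/18 ≈ 4.23855e+10.


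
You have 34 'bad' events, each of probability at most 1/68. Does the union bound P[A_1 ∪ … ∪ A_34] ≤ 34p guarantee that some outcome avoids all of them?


Union bound: P[∪_{i=1}^{34} A_i] ≤ Σ_i P[A_i] ≤ 34·p = 34·(1/68) = 1/2.
Numerically: 1/2 ≈ 0.5000.
Is 1/2 < 1? YES.
Since P[∪ A_i] ≤ 1/2 < 1, the complement has P[∩ A_i^c] ≥ 1 − 1/2 = 1/2 > 0, so some outcome avoids every A_i.

34·p = 1/2 ≈ 0.5000; existence CERTIFIED by the union bound.


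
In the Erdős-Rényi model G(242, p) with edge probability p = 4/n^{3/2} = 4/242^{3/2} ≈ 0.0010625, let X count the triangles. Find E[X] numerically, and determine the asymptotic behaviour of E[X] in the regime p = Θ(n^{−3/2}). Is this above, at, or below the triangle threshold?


Number of potential triangles: C(242, 3) = 2332880.
Each occurs with probability p³ ≈ (0.0010625)³ ≈ 1.1995292e-09.
By linearity: E[X] = C(242, 3)·p³ ≈ 2332880 · 1.1995292e-09 ≈ 0.00280.
Since α = 3/2 > 1, p = c/n^{3/2} = o(1/n) is below the triangle threshold p ~ 1/n. Asymptotically E[X] ~ (c³/6)·n^{3(1−α)} = (4³/6)·n^{-1.5} → 0, so by Markov's inequality G has no triangles w.h.p.

E[X] ≈ 0.00280; in regime p = Θ(1/n^{3/2}) E[X] tends to 0 (below the triangle threshold p ~ 1/n).


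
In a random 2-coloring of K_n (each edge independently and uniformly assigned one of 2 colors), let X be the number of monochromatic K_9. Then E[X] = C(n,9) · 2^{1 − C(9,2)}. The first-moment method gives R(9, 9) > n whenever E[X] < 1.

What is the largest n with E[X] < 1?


We need C(n, 9) · 2^{1 − 36} < 1, i.e. C(n, 9) < 2^{36 − 1} = 34359738368.
Check values of n near the boundary:
  n = 64: C(64, 9) = 27540584512; 27540584512 < 34359738368? YES
  n = 65: C(65, 9) = 31966749880; 31966749880 < 34359738368? YES
  n = 66: C(66, 9) = 37014131440; 37014131440 < 34359738368? NO
  n = 67: C(67, 9) = 42757703560; 42757703560 < 34359738368? NO
The largest n with C(n, 9) < 34359738368 is n = 65 (where E[X] = 3995843735/4294967296 ≈ 0.930). Hence R(9, 9) > 65, i.e. R(9, 9) ≥ 66.

Largest n = 65; hence R(9, 9) > 65.


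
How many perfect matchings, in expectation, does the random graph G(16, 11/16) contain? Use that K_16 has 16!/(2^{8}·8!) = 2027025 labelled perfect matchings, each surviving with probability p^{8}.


K_16 has 16!/(2^{8}·8!) = 2027025 labelled perfect matchings.
For each such perfect matching H, let X_H = 1 if all 8 edges of H are present in G. Then P[X_H = 1] = p^{8} = (11/16)^{8} = 214358881/4294967296.
By linearity of expectation: E[X] = Σ_H E[X_H] = 2027025 · p^{8} = 2027025 · 214358881/4294967296 = 434510810759025/4294967296.
Numerically: E[X] ≈ 1.01e+05.

E[X] = 2027025 · (11/16)^{8} = 434510810759025/4294967296 ≈ 1.01e+05.


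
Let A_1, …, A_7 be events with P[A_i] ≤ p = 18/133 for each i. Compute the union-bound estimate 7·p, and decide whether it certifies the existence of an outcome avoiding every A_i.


Union bound: P[∪_{i=1}^{7} A_i] ≤ Σ_i P[A_i] ≤ 7·p = 7·(18/133) = 18/19.
Numerically: 18/19 ≈ 0.947368.
Is 18/19 < 1? YES.
Since P[∪ A_i] ≤ 18/19 < 1, the complement has P[∩ A_i^c] ≥ 1 − 18/19 = 1/19 > 0, so some outcome avoids every A_i.

7·p = 18/19 ≈ 0.947368; existence CERTIFIED by the union bound.


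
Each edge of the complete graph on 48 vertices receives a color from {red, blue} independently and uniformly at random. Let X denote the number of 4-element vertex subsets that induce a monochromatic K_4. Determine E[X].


Let X = Σ_S X_S over the C(48, 4) = 194580 subsets S of size 4, where X_S = 1 if the K_4 on S is monochromatic.
For a fixed S, the K_4 on S has C(4, 2) = 6 edges. P[all 6 edges red] = (1/2)^6, and likewise for blue, so P[monochromatic] = 2·(1/2)^6 = 2^{1 − 6} = 1/32.
By linearity of expectation: E[X] = C(48, 4) · 2^{1 − 6} = 194580 · 1/32 = 48645/8.
Numerically: E[X] ≈ 6080.625000.

E[X] = C(48,4)·2^(1−C(4,2)) = 48645/8 ≈ 6080.625000.


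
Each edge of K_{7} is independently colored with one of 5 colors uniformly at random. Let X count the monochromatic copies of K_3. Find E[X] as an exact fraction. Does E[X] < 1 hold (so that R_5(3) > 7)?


E[X] = C(7, 3) · 5^{1 − 3} = 35 · 5^{−2} = 35/25.
As a reduced fraction: E[X] = 7/5 ≈ 1.40000.
Is E[X] < 1? NO.
Since E[X] ≥ 1, the first-moment bound is inconclusive at n = 7; it does NOT by itself certify R_5(3) > 7.

E[X] = 7/5 ≈ 1.40000; E[X] ≥ 1; first-moment method inconclusive here.


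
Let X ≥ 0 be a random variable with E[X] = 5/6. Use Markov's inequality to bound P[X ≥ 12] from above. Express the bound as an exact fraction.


μ = E[X] = 5/6, a = 12.
Markov: P[X ≥ 12] ≤ μ/a = (5/6)/12 = 5/72.
Numerically: ≈ 0.06944.
(Since a = 12 > μ = 0.83333, the bound 5/72 is < 1 and informative.)

P[X ≥ 12] ≤ 5/72 ≈ 0.06944.


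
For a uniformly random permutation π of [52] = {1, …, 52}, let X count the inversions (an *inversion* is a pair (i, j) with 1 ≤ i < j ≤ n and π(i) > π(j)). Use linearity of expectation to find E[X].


Write X = Σ X_I over the C(52, 2) = 1326 pairs i < j, with X_I the indicator of one inversion.
There are 1326 indicators.
For each fixed pair i < j, the values π(i) and π(j) are two distinct elements of {1, …, 52} in uniformly random order; by symmetry P[π(i) > π(j)] = 1/2.
By linearity: E[X] = 1326 · (1/2) = C(52, 2) · (1/2) = 1326/2 = 663 ≈ 663.000000.

E[X] = 663 = 663.000000.


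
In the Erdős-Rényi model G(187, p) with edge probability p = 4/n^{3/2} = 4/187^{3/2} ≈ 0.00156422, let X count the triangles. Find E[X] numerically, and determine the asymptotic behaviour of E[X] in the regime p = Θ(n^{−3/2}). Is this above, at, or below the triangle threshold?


Number of potential triangles: C(187, 3) = 1072445.
Each occurs with probability p³ ≈ (0.00156422)³ ≈ 3.82730211e-09.
By linearity: E[X] = C(187, 3)·p³ ≈ 1072445 · 3.82730211e-09 ≈ 0.004105.
Since α = 3/2 > 1, p = c/n^{3/2} = o(1/n) is below the triangle threshold p ~ 1/n. Asymptotically E[X] ~ (c³/6)·n^{3(1−α)} = (4³/6)·n^{-1.5} → 0, so by Markov's inequality G has no triangles w.h.p.

E[X] ≈ 0.004105; in regime p = Θ(1/n^{3/2}) E[X] tends to 0 (below the triangle threshold p ~ 1/n).


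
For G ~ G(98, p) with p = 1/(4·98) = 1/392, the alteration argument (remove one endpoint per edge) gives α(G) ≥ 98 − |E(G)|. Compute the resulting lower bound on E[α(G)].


E[|E(G)|] = C(98, 2)·p = 4753 · (1/392) = 97/8.
E[α(G)] ≥ n − E[|E(G)|] = 98 − 97/8 = 687/8.
Numerically: ≈ 85.87500.
(This is only a lower bound; the true E[α(G)] may be larger.)

E[α(G)] ≥ 687/8 ≈ 85.87500.


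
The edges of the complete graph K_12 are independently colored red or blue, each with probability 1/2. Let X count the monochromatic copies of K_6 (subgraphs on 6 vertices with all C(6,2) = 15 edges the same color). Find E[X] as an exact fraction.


Let X = Σ_S X_S over the C(12, 6) = 924 subsets S of size 6, where X_S = 1 if the K_6 on S is monochromatic.
For a fixed S, the K_6 on S has C(6, 2) = 15 edges. P[all 15 edges red] = (1/2)^15, and likewise for blue, so P[monochromatic] = 2·(1/2)^15 = 2^{1 − 15} = 1/16384.
By linearity: E[X] = C(12, 6) · 2^{1 − 15} = 924 · 1/16384 = 231/4096.
Numerically: E[X] ≈ 0.056396.

E[X] = C(12,6)·2^(1−C(6,2)) = 231/4096 ≈ 0.056396.


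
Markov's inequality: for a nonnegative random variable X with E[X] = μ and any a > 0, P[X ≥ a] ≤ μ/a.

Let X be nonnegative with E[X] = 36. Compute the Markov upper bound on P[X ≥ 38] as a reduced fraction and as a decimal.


μ = E[X] = 36, a = 38.
Markov: P[X ≥ 38] ≤ μ/a = (36)/38 = 18/19.
Numerically: ≈ 0.9474.
(Since a = 38 > μ = 36.0000, the bound 18/19 is < 1 and informative.)

P[X ≥ 38] ≤ 18/19 ≈ 0.9474.


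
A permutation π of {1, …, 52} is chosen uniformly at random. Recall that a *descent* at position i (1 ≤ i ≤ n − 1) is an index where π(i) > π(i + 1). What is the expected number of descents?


Write X = Σ X_I over i = 1, …, 51, with X_I the indicator of one descent.
There are 51 indicators.
For each fixed i, the pair (π(i), π(i+1)) is a uniformly random ordered pair of distinct values from {1, …, 52}; by symmetry P[π(i) > π(i+1)] = 1/2.
By linearity: E[X] = 51 · (1/2) = (52 − 1) · (1/2) = 51/2 ≈ 25.500000.

E[X] = 51/2 = 25.500000.


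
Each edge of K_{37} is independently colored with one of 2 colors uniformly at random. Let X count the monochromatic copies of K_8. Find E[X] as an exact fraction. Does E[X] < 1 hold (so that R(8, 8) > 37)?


E[X] = C(37, 8) · 2^{1 − 28} = 38608020 · 2^{−27} = 38608020/134217728.
As a reduced fraction: E[X] = 9652005/33554432 ≈ 0.28765.
Is E[X] < 1? YES.
Since E[X] < 1, there exists a 2-coloring of K_{37} with no monochromatic K_8; hence R(8, 8) > 37.

E[X] = 9652005/33554432 ≈ 0.28765; E[X] < 1, so R(8, 8) > 37.


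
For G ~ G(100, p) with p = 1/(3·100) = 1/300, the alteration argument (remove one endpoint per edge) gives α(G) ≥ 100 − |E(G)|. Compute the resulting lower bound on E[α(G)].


E[|E(G)|] = C(100, 2)·p = 4950 · (1/300) = 33/2.
E[α(G)] ≥ n − E[|E(G)|] = 100 − 33/2 = 167/2.
Numerically: ≈ 83.50000.
(This is only a lower bound; the true E[α(G)] may be larger.)

E[α(G)] ≥ 167/2 ≈ 83.50000.


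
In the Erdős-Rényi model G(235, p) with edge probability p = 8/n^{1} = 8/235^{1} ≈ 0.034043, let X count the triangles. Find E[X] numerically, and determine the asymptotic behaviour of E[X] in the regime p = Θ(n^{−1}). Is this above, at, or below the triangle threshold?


Number of potential triangles: C(235, 3) = 2135445.
Each occurs with probability p³ ≈ (0.034043)³ ≈ 3.9451759e-05.
By linearity: E[X] = C(235, 3)·p³ ≈ 2135445 · 3.9451759e-05 ≈ 84.24706.
Here α = 1, so p = 8/n is exactly at the triangle threshold p ~ 1/n. Asymptotically E[X] → c³/6 = 8³/6 = 256/3 ≈ 85.33333, a bounded constant. In this regime the triangle count is asymptotically Poisson(c³/6).

E[X] ≈ 84.24706; in regime p = Θ(1/n^{1}) E[X] stays bounded (at the triangle threshold p ~ 1/n).


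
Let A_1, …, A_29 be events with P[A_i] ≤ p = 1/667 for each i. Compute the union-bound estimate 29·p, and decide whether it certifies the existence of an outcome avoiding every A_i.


Union bound: P[∪_{i=1}^{29} A_i] ≤ Σ_i P[A_i] ≤ 29·p = 29·(1/667) = 1/23.
Numerically: 1/23 ≈ 0.04348.
Is 1/23 < 1? YES.
Since P[∪ A_i] ≤ 1/23 < 1, the complement has P[∩ A_i^c] ≥ 1 − 1/23 = 22/23 > 0, so some outcome avoids every A_i.

29·p = 1/23 ≈ 0.04348; existence CERTIFIED by the union bound.


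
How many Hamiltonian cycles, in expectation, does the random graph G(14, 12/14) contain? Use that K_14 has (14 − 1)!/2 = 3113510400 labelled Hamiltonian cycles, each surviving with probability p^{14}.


K_14 has (14 − 1)!/2 = 3113510400 labelled Hamiltonian cycles.
For each such Hamiltonian cycle H, let X_H = 1 if all 14 edges of H are present in G. Then P[X_H = 1] = p^{14} = (6/7)^{14} = 78364164096/678223072849.
Summing the indicators: E[X] = Σ_H E[X_H] = 3113510400 · p^{14} = 3113510400 · 78364164096/678223072849 = 34855377128600371200/96889010407.
Numerically: E[X] ≈ 3.597e+08.

E[X] = 3113510400 · (6/7)^{14} = 34855377128600371200/96889010407 ≈ 3.597e+08.


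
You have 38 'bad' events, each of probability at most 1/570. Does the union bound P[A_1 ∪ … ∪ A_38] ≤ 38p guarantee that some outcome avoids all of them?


Union bound: P[∪_{i=1}^{38} A_i] ≤ Σ_i P[A_i] ≤ 38·p = 38·(1/570) = 1/15.
Numerically: 1/15 ≈ 0.06667.
Is 1/15 < 1? YES.
Since P[∪ A_i] ≤ 1/15 < 1, the complement has P[∩ A_i^c] ≥ 1 − 1/15 = 14/15 > 0, so some outcome avoids every A_i.

38·p = 1/15 ≈ 0.06667; existence CERTIFIED by the union bound.


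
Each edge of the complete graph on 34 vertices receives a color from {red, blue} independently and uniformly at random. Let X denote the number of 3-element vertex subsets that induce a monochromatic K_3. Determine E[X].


Let X = Σ_S X_S over the C(34, 3) = 5984 subsets S of size 3, where X_S = 1 if the K_3 on S is monochromatic.
For a fixed S, the K_3 on S has C(3, 2) = 3 edges. P[all 3 edges red] = (1/2)^3, and likewise for blue, so P[monochromatic] = 2·(1/2)^3 = 2^{1 − 3} = 1/4.
Summing: E[X] = C(34, 3) · 2^{1 − 3} = 5984 · 1/4 = 1496.
Numerically: E[X] ≈ 1496.0000.

E[X] = C(34,3)·2^(1−C(3,2)) = 1496 ≈ 1496.0000.


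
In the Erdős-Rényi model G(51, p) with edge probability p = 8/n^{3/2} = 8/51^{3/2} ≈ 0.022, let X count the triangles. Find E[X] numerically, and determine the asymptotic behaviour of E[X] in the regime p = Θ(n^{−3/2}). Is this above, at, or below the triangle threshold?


Number of potential triangles: C(51, 3) = 20825.
Each occurs with probability p³ ≈ (0.022)³ ≈ 1.05975e-05.
By linearity: E[X] = C(51, 3)·p³ ≈ 20825 · 1.05975e-05 ≈ 0.221.
Since α = 3/2 > 1, p = c/n^{3/2} = o(1/n) is below the triangle threshold p ~ 1/n. Asymptotically E[X] ~ (c³/6)·n^{3(1−α)} = (8³/6)·n^{-1.5} → 0, so by Markov's inequality G has no triangles w.h.p.

E[X] ≈ 0.221; in regime p = Θ(1/n^{3/2}) E[X] tends to 0 (below the triangle threshold p ~ 1/n).


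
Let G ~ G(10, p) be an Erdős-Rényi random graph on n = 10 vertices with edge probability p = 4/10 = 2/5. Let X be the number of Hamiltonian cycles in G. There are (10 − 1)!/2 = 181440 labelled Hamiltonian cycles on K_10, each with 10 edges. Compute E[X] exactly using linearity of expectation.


K_10 has (10 − 1)!/2 = 181440 labelled Hamiltonian cycles.
For each such Hamiltonian cycle H, let X_H = 1 if all 10 edges of H are present in G. Then P[X_H = 1] = p^{10} = (2/5)^{10} = 1024/9765625.
Summing the indicators: E[X] = Σ_H E[X_H] = 181440 · p^{10} = 181440 · 1024/9765625 = 37158912/1953125.
Numerically: E[X] ≈ 19.

E[X] = 181440 · (2/5)^{10} = 37158912/1953125 ≈ 19.


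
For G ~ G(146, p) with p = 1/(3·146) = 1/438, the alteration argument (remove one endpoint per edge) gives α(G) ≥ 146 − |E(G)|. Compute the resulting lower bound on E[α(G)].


E[|E(G)|] = C(146, 2)·p = 10585 · (1/438) = 145/6.
E[α(G)] ≥ n − E[|E(G)|] = 146 − 145/6 = 731/6.
Numerically: ≈ 121.83333.
(This is only a lower bound; the true E[α(G)] may be larger.)

E[α(G)] ≥ 731/6 ≈ 121.83333.


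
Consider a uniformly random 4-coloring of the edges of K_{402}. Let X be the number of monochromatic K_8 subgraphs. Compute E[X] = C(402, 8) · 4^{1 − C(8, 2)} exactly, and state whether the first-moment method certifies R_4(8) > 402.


E[X] = C(402, 8) · 4^{1 − 28} = 15770615726749950 · 4^{−27} = 15770615726749950/18014398509481984.
As a reduced fraction: E[X] = 7885307863374975/9007199254740992 ≈ 0.8754450.
Is E[X] < 1? YES.
Since E[X] < 1, there exists a 4-coloring of K_{402} with no monochromatic K_8; hence R_4(8) > 402.

E[X] = 7885307863374975/9007199254740992 ≈ 0.8754450; E[X] < 1, so R_4(8) > 402.


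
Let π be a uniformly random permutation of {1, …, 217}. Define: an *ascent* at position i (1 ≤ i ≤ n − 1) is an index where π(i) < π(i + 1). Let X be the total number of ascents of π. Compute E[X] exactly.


Write X = Σ X_I over i = 1, …, 216, with X_I the indicator of one ascent.
There are 216 indicators.
For each fixed i, the pair (π(i), π(i+1)) is a uniformly random ordered pair of distinct values from {1, …, 217}; by symmetry P[π(i) < π(i+1)] = 1/2.
By linearity: E[X] = 216 · (1/2) = (217 − 1) · (1/2) = 108 ≈ 108.000.

E[X] = 108 = 108.000.


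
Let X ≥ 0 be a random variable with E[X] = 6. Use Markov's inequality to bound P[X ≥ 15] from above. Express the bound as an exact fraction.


μ = E[X] = 6, a = 15.
Markov: P[X ≥ 15] ≤ μ/a = (6)/15 = 2/5.
Numerically: ≈ 0.400.
(Since a = 15 > μ = 6.000, the bound 2/5 is < 1 and informative.)

P[X ≥ 15] ≤ 2/5 ≈ 0.400.


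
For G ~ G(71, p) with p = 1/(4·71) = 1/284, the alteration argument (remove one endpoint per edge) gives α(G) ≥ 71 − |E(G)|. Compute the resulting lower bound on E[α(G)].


E[|E(G)|] = C(71, 2)·p = 2485 · (1/284) = 35/4.
E[α(G)] ≥ n − E[|E(G)|] = 71 − 35/4 = 249/4.
Numerically: ≈ 62.2500.
(This is only a lower bound; the true E[α(G)] may be larger.)

E[α(G)] ≥ 249/4 ≈ 62.2500.


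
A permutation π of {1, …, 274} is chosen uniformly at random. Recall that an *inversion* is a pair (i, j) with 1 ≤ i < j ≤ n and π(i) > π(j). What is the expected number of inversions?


Write X = Σ X_I over the C(274, 2) = 37401 pairs i < j, with X_I the indicator of one inversion.
There are 37401 indicators.
For each fixed pair i < j, the values π(i) and π(j) are two distinct elements of {1, …, 274} in uniformly random order; by symmetry P[π(i) > π(j)] = 1/2.
By linearity: E[X] = 37401 · (1/2) = C(274, 2) · (1/2) = 37401/2 = 37401/2 ≈ 18700.50000.

E[X] = 37401/2 = 18700.50000.


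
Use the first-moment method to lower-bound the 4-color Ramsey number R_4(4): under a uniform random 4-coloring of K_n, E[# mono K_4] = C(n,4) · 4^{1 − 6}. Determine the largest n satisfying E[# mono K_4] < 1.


We need C(n, 4) · 4^{1 − 6} < 1, i.e. C(n, 4) < 4^{6 − 1} = 1024.
Check values of n near the boundary:
  n = 11: C(11, 4) = 330; 330 < 1024? YES
  n = 12: C(12, 4) = 495; 495 < 1024? YES
  n = 13: C(13, 4) = 715; 715 < 1024? YES
  n = 14: C(14, 4) = 1001; 1001 < 1024? YES
  n = 15: C(15, 4) = 1365; 1365 < 1024? NO
  n = 16: C(16, 4) = 1820; 1820 < 1024? NO
The largest n with C(n, 4) < 1024 is n = 14 (where E[X] = 1001/1024 ≈ 0.97754). Hence R_4(4) > 14, i.e. R_4(4) ≥ 15.

Largest n = 14; hence R_4(4) > 14.


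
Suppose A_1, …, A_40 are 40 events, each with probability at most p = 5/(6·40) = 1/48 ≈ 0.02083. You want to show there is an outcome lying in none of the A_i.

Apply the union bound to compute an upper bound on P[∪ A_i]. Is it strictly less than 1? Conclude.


Union bound: P[∪_{i=1}^{40} A_i] ≤ Σ_i P[A_i] ≤ 40·p = 40·(1/48) = 5/6.
Numerically: 5/6 ≈ 0.83333.
Is 5/6 < 1? YES.
Since P[∪ A_i] ≤ 5/6 < 1, the complement has P[∩ A_i^c] ≥ 1 − 5/6 = 1/6 > 0, so some outcome avoids every A_i.

40·p = 5/6 ≈ 0.83333; existence CERTIFIED by the union bound.


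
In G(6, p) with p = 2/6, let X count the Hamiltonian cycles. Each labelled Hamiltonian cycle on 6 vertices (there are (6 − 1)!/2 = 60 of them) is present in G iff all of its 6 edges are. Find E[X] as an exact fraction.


K_6 has (6 − 1)!/2 = 60 labelled Hamiltonian cycles.
For each such Hamiltonian cycle H, let X_H = 1 if all 6 edges of H are present in G. Then P[X_H = 1] = p^{6} = (1/3)^{6} = 1/729.
By linearity of expectation: E[X] = Σ_H E[X_H] = 60 · p^{6} = 60 · 1/729 = 20/243.
Numerically: E[X] ≈ 0.082305.

E[X] = 60 · (1/3)^{6} = 20/243 ≈ 0.082305.


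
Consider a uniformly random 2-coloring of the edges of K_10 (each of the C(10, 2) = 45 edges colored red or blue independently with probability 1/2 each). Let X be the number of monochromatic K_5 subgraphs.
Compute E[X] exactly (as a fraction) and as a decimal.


Let X = Σ_S X_S over the C(10, 5) = 252 subsets S of size 5, where X_S = 1 if the K_5 on S is monochromatic.
For a fixed S, the K_5 on S has C(5, 2) = 10 edges. P[all 10 edges red] = (1/2)^10, and likewise for blue, so P[monochromatic] = 2·(1/2)^10 = 2^{1 − 10} = 1/512.
Summing: E[X] = C(10, 5) · 2^{1 − 10} = 252 · 1/512 = 63/128.
Numerically: E[X] ≈ 0.4922.

E[X] = C(10,5)·2^(1−C(5,2)) = 63/128 ≈ 0.4922.


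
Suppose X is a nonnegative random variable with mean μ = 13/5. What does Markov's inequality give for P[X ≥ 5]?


μ = E[X] = 13/5, a = 5.
Markov: P[X ≥ 5] ≤ μ/a = (13/5)/5 = 13/25.
Numerically: ≈ 0.52000.
(Since a = 5 > μ = 2.60000, the bound 13/25 is < 1 and informative.)

P[X ≥ 5] ≤ 13/25 ≈ 0.52000.


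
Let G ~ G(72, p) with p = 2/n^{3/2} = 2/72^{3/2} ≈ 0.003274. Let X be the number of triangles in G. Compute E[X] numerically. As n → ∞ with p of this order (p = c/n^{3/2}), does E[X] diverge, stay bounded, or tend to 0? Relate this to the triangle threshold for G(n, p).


Number of potential triangles: C(72, 3) = 59640.
Each occurs with probability p³ ≈ (0.003274)³ ≈ 3.508276e-08.
By linearity: E[X] = C(72, 3)·p³ ≈ 59640 · 3.508276e-08 ≈ 0.0021.
Since α = 3/2 > 1, p = c/n^{3/2} = o(1/n) is below the triangle threshold p ~ 1/n. Asymptotically E[X] ~ (c³/6)·n^{3(1−α)} = (2³/6)·n^{-1.5} → 0, so by Markov's inequality G has no triangles w.h.p.

E[X] ≈ 0.0021; in regime p = Θ(1/n^{3/2}) E[X] tends to 0 (below the triangle threshold p ~ 1/n).


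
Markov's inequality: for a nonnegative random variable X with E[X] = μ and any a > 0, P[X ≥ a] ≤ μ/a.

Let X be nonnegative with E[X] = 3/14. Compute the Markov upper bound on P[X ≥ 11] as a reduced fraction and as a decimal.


μ = E[X] = 3/14, a = 11.
Markov: P[X ≥ 11] ≤ μ/a = (3/14)/11 = 3/154.
Numerically: ≈ 0.01948.
(Since a = 11 > μ = 0.21429, the bound 3/154 is < 1 and informative.)

P[X ≥ 11] ≤ 3/154 ≈ 0.01948.


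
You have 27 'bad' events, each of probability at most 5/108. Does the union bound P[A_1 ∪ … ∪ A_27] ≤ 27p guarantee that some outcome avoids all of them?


Union bound: P[∪_{i=1}^{27} A_i] ≤ Σ_i P[A_i] ≤ 27·p = 27·(5/108) = 5/4.
Numerically: 5/4 ≈ 1.250.
Is 5/4 < 1? NO.
Since the bound 5/4 is ≥ 1, the union bound is uninformative here; it does NOT by itself certify existence.

27·p = 5/4 ≈ 1.250; existence NOT certified by the union bound.


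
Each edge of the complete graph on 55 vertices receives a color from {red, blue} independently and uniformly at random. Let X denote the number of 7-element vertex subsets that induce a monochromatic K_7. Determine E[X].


Let X = Σ_S X_S over the C(55, 7) = 202927725 subsets S of size 7, where X_S = 1 if the K_7 on S is monochromatic.
For a fixed S, the K_7 on S has C(7, 2) = 21 edges. P[all 21 edges red] = (1/2)^21, and likewise for blue, so P[monochromatic] = 2·(1/2)^21 = 2^{1 − 21} = 1/1048576.
By linearity: E[X] = C(55, 7) · 2^{1 − 21} = 202927725 · 1/1048576 = 202927725/1048576.
Numerically: E[X] ≈ 193.5270.

E[X] = C(55,7)·2^(1−C(7,2)) = 202927725/1048576 ≈ 193.5270.


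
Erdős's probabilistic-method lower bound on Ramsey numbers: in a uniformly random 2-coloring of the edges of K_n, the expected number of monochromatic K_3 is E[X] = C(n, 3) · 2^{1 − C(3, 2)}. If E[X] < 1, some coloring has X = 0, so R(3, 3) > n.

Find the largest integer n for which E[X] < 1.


We need C(n, 3) · 2^{1 − 3} < 1, i.e. C(n, 3) < 2^{3 − 1} = 4.
Check values of n near the boundary:
  n = 3: C(3, 3) = 1; 1 < 4? YES
  n = 4: C(4, 3) = 4; 4 < 4? NO
  n = 5: C(5, 3) = 10; 10 < 4? NO
  n = 6: C(6, 3) = 20; 20 < 4? NO
The largest n with C(n, 3) < 4 is n = 3 (where E[X] = 1/4 ≈ 0.250000). Hence R(3, 3) > 3, i.e. R(3, 3) ≥ 4.

Largest n = 3; hence R(3, 3) > 3.


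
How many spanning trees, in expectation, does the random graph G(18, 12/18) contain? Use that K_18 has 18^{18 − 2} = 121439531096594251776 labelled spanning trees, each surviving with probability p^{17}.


K_18 has 18^{18 − 2} = 121439531096594251776 labelled spanning trees.
For each such spanning tree H, let X_H = 1 if all 17 edges of H are present in G. Then P[X_H = 1] = p^{17} = (2/3)^{17} = 131072/129140163.
By linearity: E[X] = Σ_H E[X_H] = 121439531096594251776 · p^{17} = 121439531096594251776 · 131072/129140163 = 123256172596690944.
Numerically: E[X] ≈ 1.233e+17.

E[X] = 121439531096594251776 · (2/3)^{17} = 123256172596690944 ≈ 1.233e+17.


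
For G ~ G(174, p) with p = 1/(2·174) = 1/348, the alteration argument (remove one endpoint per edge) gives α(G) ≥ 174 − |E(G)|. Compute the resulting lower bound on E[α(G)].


E[|E(G)|] = C(174, 2)·p = 15051 · (1/348) = 173/4.
E[α(G)] ≥ n − E[|E(G)|] = 174 − 173/4 = 523/4.
Numerically: ≈ 130.75000.
(This is only a lower bound; the true E[α(G)] may be larger.)

E[α(G)] ≥ 523/4 ≈ 130.75000.


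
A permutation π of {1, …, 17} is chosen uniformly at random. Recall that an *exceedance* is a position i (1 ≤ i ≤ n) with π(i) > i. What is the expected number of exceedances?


Write X = Σ_{i=1}^{17} X_i, where X_i = 1_{π(i) > i}.
For each fixed i, π(i) is uniform over {1, …, 17} (marginal of a uniform permutation), so P[π(i) > i] = (n − i)/n. Summing: Σ_{i=1}^{17} (n − i)/n = (0 + 1 + … + 16)/17 = 17(17 − 1)/(2·17) = (17 − 1)/2.
Hence E[X] = Σ_{i=1}^{17} (17 − i)/17 = 8 ≈ 8.000.

E[X] = 8 = 8.000.


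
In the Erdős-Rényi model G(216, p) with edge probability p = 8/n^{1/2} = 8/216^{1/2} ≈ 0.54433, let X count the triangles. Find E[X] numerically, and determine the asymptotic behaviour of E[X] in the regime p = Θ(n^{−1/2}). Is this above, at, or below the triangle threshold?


Number of potential triangles: C(216, 3) = 1656360.
Each occurs with probability p³ ≈ (0.54433)³ ≈ 1.6128328e-01.
By linearity: E[X] = C(216, 3)·p³ ≈ 1656360 · 1.6128328e-01 ≈ 267143.16578.
Since α = 1/2 < 1, p = c/n^{1/2} ≫ 1/n is above the triangle threshold p ~ 1/n. Asymptotically E[X] ~ (c³/6)·n^{3(1−α)} = (8³/6)·n^{1.5} → ∞; triangles are abundant w.h.p.

E[X] ≈ 267143.16578; in regime p = Θ(1/n^{1/2}) E[X] diverges (above the triangle threshold p ~ 1/n).


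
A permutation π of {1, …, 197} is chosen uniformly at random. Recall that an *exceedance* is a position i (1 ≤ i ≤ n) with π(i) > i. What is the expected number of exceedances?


Write X = Σ_{i=1}^{197} X_i, where X_i = 1_{π(i) > i}.
For each fixed i, π(i) is uniform over {1, …, 197} (marginal of a uniform permutation), so P[π(i) > i] = (n − i)/n. Summing: Σ_{i=1}^{197} (n − i)/n = (0 + 1 + … + 196)/197 = 197(197 − 1)/(2·197) = (197 − 1)/2.
Hence E[X] = Σ_{i=1}^{197} (197 − i)/197 = 98 ≈ 98.00000.

E[X] = 98 = 98.00000.


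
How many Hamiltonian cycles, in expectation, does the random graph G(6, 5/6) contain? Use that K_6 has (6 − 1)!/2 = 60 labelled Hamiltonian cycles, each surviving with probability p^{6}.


K_6 has (6 − 1)!/2 = 60 labelled Hamiltonian cycles.
For each such Hamiltonian cycle H, let X_H = 1 if all 6 edges of H are present in G. Then P[X_H = 1] = p^{6} = (5/6)^{6} = 15625/46656.
Summing the indicators: E[X] = Σ_H E[X_H] = 60 · p^{6} = 60 · 15625/46656 = 78125/3888.
Numerically: E[X] ≈ 20.094.

E[X] = 60 · (5/6)^{6} = 78125/3888 ≈ 20.094.


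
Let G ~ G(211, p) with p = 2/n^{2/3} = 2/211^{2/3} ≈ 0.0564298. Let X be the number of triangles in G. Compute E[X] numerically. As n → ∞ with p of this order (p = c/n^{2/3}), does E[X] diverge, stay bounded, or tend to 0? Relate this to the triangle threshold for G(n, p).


Number of potential triangles: C(211, 3) = 1543465.
Each occurs with probability p³ ≈ (0.0564298)³ ≈ 1.79690483e-04.
By linearity: E[X] = C(211, 3)·p³ ≈ 1543465 · 1.79690483e-04 ≈ 277.345972.
Since α = 2/3 < 1, p = c/n^{2/3} ≫ 1/n is above the triangle threshold p ~ 1/n. Asymptotically E[X] ~ (c³/6)·n^{3(1−α)} = (2³/6)·n^{1} → ∞; triangles are abundant w.h.p.

E[X] ≈ 277.345972; in regime p = Θ(1/n^{2/3}) E[X] diverges (above the triangle threshold p ~ 1/n).


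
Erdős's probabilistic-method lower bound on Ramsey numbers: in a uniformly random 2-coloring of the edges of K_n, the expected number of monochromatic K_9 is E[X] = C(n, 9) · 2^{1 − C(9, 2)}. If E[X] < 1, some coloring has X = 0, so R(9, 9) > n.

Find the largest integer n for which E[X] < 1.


We need C(n, 9) · 2^{1 − 36} < 1, i.e. C(n, 9) < 2^{36 − 1} = 34359738368.
Check values of n near the boundary:
  n = 63: C(63, 9) = 23667689815; 23667689815 < 34359738368? YES
  n = 64: C(64, 9) = 27540584512; 27540584512 < 34359738368? YES
  n = 65: C(65, 9) = 31966749880; 31966749880 < 34359738368? YES
  n = 66: C(66, 9) = 37014131440; 37014131440 < 34359738368? NO
  n = 67: C(67, 9) = 42757703560; 42757703560 < 34359738368? NO
The largest n with C(n, 9) < 34359738368 is n = 65 (where E[X] = 3995843735/4294967296 ≈ 0.930). Hence R(9, 9) > 65, i.e. R(9, 9) ≥ 66.

Largest n = 65; hence R(9, 9) > 65.


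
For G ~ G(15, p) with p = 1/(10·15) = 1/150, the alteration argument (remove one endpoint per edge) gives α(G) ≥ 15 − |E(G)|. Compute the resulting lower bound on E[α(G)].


E[|E(G)|] = C(15, 2)·p = 105 · (1/150) = 7/10.
E[α(G)] ≥ n − E[|E(G)|] = 15 − 7/10 = 143/10.
Numerically: ≈ 14.300000.
(This is only a lower bound; the true E[α(G)] may be larger.)

E[α(G)] ≥ 143/10 ≈ 14.300000.


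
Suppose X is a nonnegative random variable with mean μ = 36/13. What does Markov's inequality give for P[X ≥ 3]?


μ = E[X] = 36/13, a = 3.
Markov: P[X ≥ 3] ≤ μ/a = (36/13)/3 = 12/13.
Numerically: ≈ 0.923.
(Since a = 3 > μ = 2.769, the bound 12/13 is < 1 and informative.)

P[X ≥ 3] ≤ 12/13 ≈ 0.923.


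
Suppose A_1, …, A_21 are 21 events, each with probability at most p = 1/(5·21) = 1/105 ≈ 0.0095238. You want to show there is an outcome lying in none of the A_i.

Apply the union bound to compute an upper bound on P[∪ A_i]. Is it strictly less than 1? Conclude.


Union bound: P[∪_{i=1}^{21} A_i] ≤ Σ_i P[A_i] ≤ 21·p = 21·(1/105) = 1/5.
Numerically: 1/5 ≈ 0.2000000.
Is 1/5 < 1? YES.
Since P[∪ A_i] ≤ 1/5 < 1, the complement has P[∩ A_i^c] ≥ 1 − 1/5 = 4/5 > 0, so some outcome avoids every A_i.

21·p = 1/5 ≈ 0.2000000; existence CERTIFIED by the union bound.


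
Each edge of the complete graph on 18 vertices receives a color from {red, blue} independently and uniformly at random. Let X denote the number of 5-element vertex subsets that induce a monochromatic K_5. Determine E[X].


Let X = Σ_S X_S over the C(18, 5) = 8568 subsets S of size 5, where X_S = 1 if the K_5 on S is monochromatic.
For a fixed S, the K_5 on S has C(5, 2) = 10 edges. P[all 10 edges red] = (1/2)^10, and likewise for blue, so P[monochromatic] = 2·(1/2)^10 = 2^{1 − 10} = 1/512.
By linearity of expectation: E[X] = C(18, 5) · 2^{1 − 10} = 8568 · 1/512 = 1071/64.
Numerically: E[X] ≈ 16.734375.

E[X] = C(18,5)·2^(1−C(5,2)) = 1071/64 ≈ 16.734375.


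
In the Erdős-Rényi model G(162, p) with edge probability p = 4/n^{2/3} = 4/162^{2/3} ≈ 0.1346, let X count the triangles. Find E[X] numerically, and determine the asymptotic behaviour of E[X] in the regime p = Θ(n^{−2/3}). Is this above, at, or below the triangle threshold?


Number of potential triangles: C(162, 3) = 695520.
Each occurs with probability p³ ≈ (0.1346)³ ≈ 2.438653e-03.
By linearity: E[X] = C(162, 3)·p³ ≈ 695520 · 2.438653e-03 ≈ 1696.1317.
Since α = 2/3 < 1, p = c/n^{2/3} ≫ 1/n is above the triangle threshold p ~ 1/n. Asymptotically E[X] ~ (c³/6)·n^{3(1−α)} = (4³/6)·n^{1} → ∞; triangles are abundant w.h.p.

E[X] ≈ 1696.1317; in regime p = Θ(1/n^{2/3}) E[X] diverges (above the triangle threshold p ~ 1/n).


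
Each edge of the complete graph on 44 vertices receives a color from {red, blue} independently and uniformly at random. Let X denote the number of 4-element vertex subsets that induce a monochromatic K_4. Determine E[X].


Let X = Σ_S X_S over the C(44, 4) = 135751 subsets S of size 4, where X_S = 1 if the K_4 on S is monochromatic.
For a fixed S, the K_4 on S has C(4, 2) = 6 edges. P[all 6 edges red] = (1/2)^6, and likewise for blue, so P[monochromatic] = 2·(1/2)^6 = 2^{1 − 6} = 1/32.
Summing: E[X] = C(44, 4) · 2^{1 − 6} = 135751 · 1/32 = 135751/32.
Numerically: E[X] ≈ 4242.218750.

E[X] = C(44,4)·2^(1−C(4,2)) = 135751/32 ≈ 4242.218750.


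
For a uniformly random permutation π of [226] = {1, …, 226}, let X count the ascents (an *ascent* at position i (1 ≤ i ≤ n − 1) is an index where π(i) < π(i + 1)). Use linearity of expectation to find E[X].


Write X = Σ X_I over i = 1, …, 225, with X_I the indicator of one ascent.
There are 225 indicators.
For each fixed i, the pair (π(i), π(i+1)) is a uniformly random ordered pair of distinct values from {1, …, 226}; by symmetry P[π(i) < π(i+1)] = 1/2.
By linearity: E[X] = 225 · (1/2) = (226 − 1) · (1/2) = 225/2 ≈ 112.50000.

E[X] = 225/2 = 112.50000.


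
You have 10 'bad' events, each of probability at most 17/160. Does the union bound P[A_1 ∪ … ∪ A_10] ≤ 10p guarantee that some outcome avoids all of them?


Union bound: P[∪_{i=1}^{10} A_i] ≤ Σ_i P[A_i] ≤ 10·p = 10·(17/160) = 17/16.
Numerically: 17/16 ≈ 1.062.
Is 17/16 < 1? NO.
Since the bound 17/16 is ≥ 1, the union bound is uninformative here; it does NOT by itself certify existence.

10·p = 17/16 ≈ 1.062; existence NOT certified by the union bound.


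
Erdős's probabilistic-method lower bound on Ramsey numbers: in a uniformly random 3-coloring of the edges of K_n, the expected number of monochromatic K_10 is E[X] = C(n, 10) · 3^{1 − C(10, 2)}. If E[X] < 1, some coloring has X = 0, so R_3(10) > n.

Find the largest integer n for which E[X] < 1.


We need C(n, 10) · 3^{1 − 45} < 1, i.e. C(n, 10) < 3^{45 − 1} = 984770902183611232881.
Check values of n near the boundary:
  n = 569: C(569, 10) = 905357721286137524328; 905357721286137524328 < 984770902183611232881? YES
  n = 570: C(570, 10) = 921524823451961408691; 921524823451961408691 < 984770902183611232881? YES
  n = 571: C(571, 10) = 937951290893172842001; 937951290893172842001 < 984770902183611232881? YES
  n = 572: C(572, 10) = 954640815642161682606; 954640815642161682606 < 984770902183611232881? YES
  n = 573: C(573, 10) = 971597135635805762226; 971597135635805762226 < 984770902183611232881? YES
  n = 574: C(574, 10) = 988824035203816502691; 988824035203816502691 < 984770902183611232881? NO
  n = 575: C(575, 10) = 1006325345561406175305; 1006325345561406175305 < 984770902183611232881? NO
The largest n with C(n, 10) < 984770902183611232881 is n = 573 (where E[X] = 35985079097622435638/36472996377170786403 ≈ 0.98662). Hence R_3(10) > 573, i.e. R_3(10) ≥ 574.

Largest n = 573; hence R_3(10) > 573.


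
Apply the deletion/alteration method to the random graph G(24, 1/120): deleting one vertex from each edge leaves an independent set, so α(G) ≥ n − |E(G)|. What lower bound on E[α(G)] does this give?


E[|E(G)|] = C(24, 2)·p = 276 · (1/120) = 23/10.
E[α(G)] ≥ n − E[|E(G)|] = 24 − 23/10 = 217/10.
Numerically: ≈ 21.700.
(This is only a lower bound; the true E[α(G)] may be larger.)

E[α(G)] ≥ 217/10 ≈ 21.700.


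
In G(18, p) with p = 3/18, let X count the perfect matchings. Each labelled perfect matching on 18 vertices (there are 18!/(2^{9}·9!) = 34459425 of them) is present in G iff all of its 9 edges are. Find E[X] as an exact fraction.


K_18 has 18!/(2^{9}·9!) = 34459425 labelled perfect matchings.
For each such perfect matching H, let X_H = 1 if all 9 edges of H are present in G. Then P[X_H = 1] = p^{9} = (1/6)^{9} = 1/10077696.
By linearity of expectation: E[X] = Σ_H E[X_H] = 34459425 · p^{9} = 34459425 · 1/10077696 = 425425/124416.
Numerically: E[X] ≈ 3.419.

E[X] = 34459425 · (1/6)^{9} = 425425/124416 ≈ 3.419.


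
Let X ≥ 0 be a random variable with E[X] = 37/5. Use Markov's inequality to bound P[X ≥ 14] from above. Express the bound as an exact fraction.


μ = E[X] = 37/5, a = 14.
Markov: P[X ≥ 14] ≤ μ/a = (37/5)/14 = 37/70.
Numerically: ≈ 0.5286.
(Since a = 14 > μ = 7.4000, the bound 37/70 is < 1 and informative.)

P[X ≥ 14] ≤ 37/70 ≈ 0.5286.


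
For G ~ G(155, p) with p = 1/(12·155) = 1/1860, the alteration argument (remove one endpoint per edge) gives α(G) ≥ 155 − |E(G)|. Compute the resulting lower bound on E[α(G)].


E[|E(G)|] = C(155, 2)·p = 11935 · (1/1860) = 77/12.
E[α(G)] ≥ n − E[|E(G)|] = 155 − 77/12 = 1783/12.
Numerically: ≈ 148.58333.
(This is only a lower bound; the true E[α(G)] may be larger.)

E[α(G)] ≥ 1783/12 ≈ 148.58333.


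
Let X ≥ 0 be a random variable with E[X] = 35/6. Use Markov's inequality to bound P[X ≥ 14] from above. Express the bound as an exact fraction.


μ = E[X] = 35/6, a = 14.
Markov: P[X ≥ 14] ≤ μ/a = (35/6)/14 = 5/12.
Numerically: ≈ 0.4167.
(Since a = 14 > μ = 5.8333, the bound 5/12 is < 1 and informative.)

P[X ≥ 14] ≤ 5/12 ≈ 0.4167.


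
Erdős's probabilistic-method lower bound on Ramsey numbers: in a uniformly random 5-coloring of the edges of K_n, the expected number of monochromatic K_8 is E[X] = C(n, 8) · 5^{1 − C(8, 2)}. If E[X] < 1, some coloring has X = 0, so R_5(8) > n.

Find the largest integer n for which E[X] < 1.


We need C(n, 8) · 5^{1 − 28} < 1, i.e. C(n, 8) < 5^{28 − 1} = 7450580596923828125.
Check values of n near the boundary:
  n = 861: C(861, 8) = 7250034996615275865; 7250034996615275865 < 7450580596923828125? YES
  n = 862: C(862, 8) = 7317951015318931845; 7317951015318931845 < 7450580596923828125? YES
  n = 863: C(863, 8) = 7386423071602617757; 7386423071602617757 < 7450580596923828125? YES
  n = 864: C(864, 8) = 7455455062926006708; 7455455062926006708 < 7450580596923828125? NO
  n = 865: C(865, 8) = 7525050909487743060; 7525050909487743060 < 7450580596923828125? NO
The largest n with C(n, 8) < 7450580596923828125 is n = 863 (where E[X] = 7386423071602617757/7450580596923828125 ≈ 0.99139). Hence R_5(8) > 863, i.e. R_5(8) ≥ 864.

Largest n = 863; hence R_5(8) > 863.
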